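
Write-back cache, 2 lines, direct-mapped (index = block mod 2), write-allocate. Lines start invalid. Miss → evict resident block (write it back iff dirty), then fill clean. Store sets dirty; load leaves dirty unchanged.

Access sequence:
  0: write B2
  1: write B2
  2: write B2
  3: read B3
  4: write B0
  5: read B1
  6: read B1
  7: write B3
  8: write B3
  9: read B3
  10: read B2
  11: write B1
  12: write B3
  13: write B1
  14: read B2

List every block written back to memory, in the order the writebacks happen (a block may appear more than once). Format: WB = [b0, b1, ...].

0: W B2 -> L0 miss  d=D]
1: W B2 -> L0 hit  d=D]
2: W B2 -> L0 hit  d=D]
3: R B3 -> L1 miss  d=-]
4: W B0 -> L0 miss wb->B2  d=D]
5: R B1 -> L1 miss  d=-]
6: R B1 -> L1 hit  d=-]
7: W B3 -> L1 miss  d=D]
8: W B3 -> L1 hit  d=D]
9: R B3 -> L1 hit  d=D]
10: R B2 -> L0 miss wb->B0  d=-]
11: W B1 -> L1 miss wb->B3  d=D]
12: W B3 -> L1 miss wb->B1  d=D]
13: W B1 -> L1 miss wb->B3  d=D]
14: R B2 -> L0 hit  d=-]

WB = [2, 0, 3, 1, 3]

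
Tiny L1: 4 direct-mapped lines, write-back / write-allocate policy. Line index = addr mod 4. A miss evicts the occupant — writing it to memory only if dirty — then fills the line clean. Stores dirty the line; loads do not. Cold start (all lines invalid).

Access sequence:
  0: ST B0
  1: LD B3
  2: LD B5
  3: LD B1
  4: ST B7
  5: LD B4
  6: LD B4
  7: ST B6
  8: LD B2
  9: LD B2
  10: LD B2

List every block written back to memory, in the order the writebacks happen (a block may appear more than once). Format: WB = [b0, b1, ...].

WB = [0, 6]

0: W B0 -> L0 miss  d=D]
1: R B3 -> L3 miss  d=-]
2: R B5 -> L1 miss  d=-]
3: R B1 -> L1 miss  d=-]
4: W B7 -> L3 miss  d=D]
5: R B4 -> L0 miss wb->B0  d=-]
6: R B4 -> L0 hit  d=-]
7: W B6 -> L2 miss  d=D]
8: R B2 -> L2 miss wb->B6  d=-]
9: R B2 -> L2 hit  d=-]
10: R B2 -> L2 hit  d=-]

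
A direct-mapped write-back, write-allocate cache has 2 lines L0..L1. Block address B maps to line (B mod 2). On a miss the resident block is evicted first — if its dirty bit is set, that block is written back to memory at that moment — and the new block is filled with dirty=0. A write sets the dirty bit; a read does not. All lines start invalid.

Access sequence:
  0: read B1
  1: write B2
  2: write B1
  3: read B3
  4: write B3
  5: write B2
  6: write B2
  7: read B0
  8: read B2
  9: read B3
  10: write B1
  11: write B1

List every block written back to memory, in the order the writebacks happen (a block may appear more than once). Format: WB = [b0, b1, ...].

WB = [1, 2, 3]

0: R B1 -> L1 miss  d=-]
1: W B2 -> L0 miss  d=D]
2: W B1 -> L1 hit  d=D]
3: R B3 -> L1 miss wb->B1  d=-]
4: W B3 -> L1 hit  d=D]
5: W B2 -> L0 hit  d=D]
6: W B2 -> L0 hit  d=D]
7: R B0 -> L0 miss wb->B2  d=-]
8: R B2 -> L0 miss  d=-]
9: R B3 -> L1 hit  d=D]
10: W B1 -> L1 miss wb->B3  d=D]
11: W B1 -> L1 hit  d=D]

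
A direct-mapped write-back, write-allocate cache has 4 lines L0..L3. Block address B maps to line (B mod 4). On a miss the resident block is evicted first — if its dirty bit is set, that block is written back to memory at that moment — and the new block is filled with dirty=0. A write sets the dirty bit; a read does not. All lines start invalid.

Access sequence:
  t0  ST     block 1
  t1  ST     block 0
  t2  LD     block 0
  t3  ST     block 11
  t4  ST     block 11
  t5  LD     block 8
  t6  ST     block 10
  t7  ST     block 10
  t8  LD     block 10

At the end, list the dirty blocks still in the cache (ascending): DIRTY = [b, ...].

0: W B1 → L1 miss [D]
1: W B0 → L0 miss [D]
2: R B0 → L0 hit [D]
3: W B11 → L3 miss [D]
4: W B11 → L3 hit [D]
5: R B8 → L0 miss wb→B0 [-]
6: W B10 → L2 miss [D]
7: W B10 → L2 hit [D]
8: R B10 → L2 hit [D]

DIRTY = [1, 10, 11]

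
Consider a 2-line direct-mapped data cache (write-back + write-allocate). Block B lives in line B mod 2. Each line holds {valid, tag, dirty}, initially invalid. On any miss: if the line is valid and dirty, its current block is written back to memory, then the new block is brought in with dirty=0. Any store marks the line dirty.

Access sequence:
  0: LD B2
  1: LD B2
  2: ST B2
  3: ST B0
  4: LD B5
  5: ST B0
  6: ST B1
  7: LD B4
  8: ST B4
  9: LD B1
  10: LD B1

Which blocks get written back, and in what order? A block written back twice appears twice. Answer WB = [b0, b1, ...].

0: R B2 → L0 miss [-]
1: R B2 → L0 hit [-]
2: W B2 → L0 hit [D]
3: W B0 → L0 miss wb→B2 [D]
4: R B5 → L1 miss [-]
5: W B0 → L0 hit [D]
6: W B1 → L1 miss [D]
7: R B4 → L0 miss wb→B0 [-]
8: W B4 → L0 hit [D]
9: R B1 → L1 hit [D]
10: R B1 → L1 hit [D]

WB = [2, 0]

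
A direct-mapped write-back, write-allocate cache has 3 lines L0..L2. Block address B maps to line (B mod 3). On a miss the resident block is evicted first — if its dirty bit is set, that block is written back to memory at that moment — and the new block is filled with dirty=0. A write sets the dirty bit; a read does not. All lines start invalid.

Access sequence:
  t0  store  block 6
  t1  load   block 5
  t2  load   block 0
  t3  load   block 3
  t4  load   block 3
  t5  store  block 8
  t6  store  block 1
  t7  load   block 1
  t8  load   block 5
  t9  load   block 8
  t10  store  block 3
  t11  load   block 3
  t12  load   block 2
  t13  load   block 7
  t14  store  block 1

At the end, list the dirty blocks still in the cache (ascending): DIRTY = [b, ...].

DIRTY = [1, 3]

  0 | W B6 → L0 miss [D]
  1 | R B5 → L2 miss [-]
  2 | R B0 → L0 miss wb→B6 [-]
  3 | R B3 → L0 miss [-]
  4 | R B3 → L0 hit [-]
  5 | W B8 → L2 miss [D]
  6 | W B1 → L1 miss [D]
  7 | R B1 → L1 hit [D]
  8 | R B5 → L2 miss wb→B8 [-]
  9 | R B8 → L2 miss [-]
  10 | W B3 → L0 hit [D]
  11 | R B3 → L0 hit [D]
  12 | R B2 → L2 miss [-]
  13 | R B7 → L1 miss wb→B1 [-]
  14 | W B1 → L1 miss [D]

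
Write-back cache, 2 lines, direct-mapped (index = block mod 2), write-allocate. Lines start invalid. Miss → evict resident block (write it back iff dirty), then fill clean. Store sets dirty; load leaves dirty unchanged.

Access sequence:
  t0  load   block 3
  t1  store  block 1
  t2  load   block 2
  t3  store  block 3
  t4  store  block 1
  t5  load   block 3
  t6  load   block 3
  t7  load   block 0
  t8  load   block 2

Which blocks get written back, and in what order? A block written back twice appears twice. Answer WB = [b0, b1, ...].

  0 | R B3 → L1 miss [-]
  1 | W B1 → L1 miss [D]
  2 | R B2 → L0 miss [-]
  3 | W B3 → L1 miss wb→B1 [D]
  4 | W B1 → L1 miss wb→B3 [D]
  5 | R B3 → L1 miss wb→B1 [-]
  6 | R B3 → L1 hit [-]
  7 | R B0 → L0 miss [-]
  8 | R B2 → L0 miss [-]

WB = [1, 3, 1]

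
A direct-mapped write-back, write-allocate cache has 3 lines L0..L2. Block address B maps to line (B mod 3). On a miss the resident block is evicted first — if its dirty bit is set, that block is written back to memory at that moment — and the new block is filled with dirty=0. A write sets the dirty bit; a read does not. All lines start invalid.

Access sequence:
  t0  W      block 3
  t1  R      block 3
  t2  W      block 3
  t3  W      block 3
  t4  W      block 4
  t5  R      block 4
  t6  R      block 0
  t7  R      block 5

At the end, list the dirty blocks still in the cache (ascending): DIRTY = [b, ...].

DIRTY = [4]

  0 | W B3 → L0 miss [D]
  1 | R B3 → L0 hit [D]
  2 | W B3 → L0 hit [D]
  3 | W B3 → L0 hit [D]
  4 | W B4 → L1 miss [D]
  5 | R B4 → L1 hit [D]
  6 | R B0 → L0 miss wb→B3 [-]
  7 | R B5 → L2 miss [-]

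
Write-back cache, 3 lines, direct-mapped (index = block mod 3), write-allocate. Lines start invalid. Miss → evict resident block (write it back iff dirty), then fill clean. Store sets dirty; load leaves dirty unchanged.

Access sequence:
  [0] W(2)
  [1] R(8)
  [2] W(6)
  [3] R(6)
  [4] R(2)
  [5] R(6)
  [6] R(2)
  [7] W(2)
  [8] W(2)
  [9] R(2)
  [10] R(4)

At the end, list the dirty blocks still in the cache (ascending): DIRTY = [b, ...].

DIRTY = [2, 6]

  0 | W B2 → L2 miss [D]
  1 | R B8 → L2 miss wb→B2 [-]
  2 | W B6 → L0 miss [D]
  3 | R B6 → L0 hit [D]
  4 | R B2 → L2 miss [-]
  5 | R B6 → L0 hit [D]
  6 | R B2 → L2 hit [-]
  7 | W B2 → L2 hit [D]
  8 | W B2 → L2 hit [D]
  9 | R B2 → L2 hit [D]
  10 | R B4 → L1 miss [-]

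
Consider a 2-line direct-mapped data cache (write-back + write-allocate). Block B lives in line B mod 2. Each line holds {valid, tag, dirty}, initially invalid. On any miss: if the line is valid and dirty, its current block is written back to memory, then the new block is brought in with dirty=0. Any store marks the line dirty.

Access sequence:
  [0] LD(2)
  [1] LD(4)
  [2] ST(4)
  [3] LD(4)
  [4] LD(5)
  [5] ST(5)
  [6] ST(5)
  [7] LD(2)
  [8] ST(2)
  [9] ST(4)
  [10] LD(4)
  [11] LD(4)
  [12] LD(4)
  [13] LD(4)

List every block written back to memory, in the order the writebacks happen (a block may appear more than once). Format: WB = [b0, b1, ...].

0: R B2 → L0 miss [-]
1: R B4 → L0 miss [-]
2: W B4 → L0 hit [D]
3: R B4 → L0 hit [D]
4: R B5 → L1 miss [-]
5: W B5 → L1 hit [D]
6: W B5 → L1 hit [D]
7: R B2 → L0 miss wb→B4 [-]
8: W B2 → L0 hit [D]
9: W B4 → L0 miss wb→B2 [D]
10: R B4 → L0 hit [D]
11: R B4 → L0 hit [D]
12: R B4 → L0 hit [D]
13: R B4 → L0 hit [D]

WB = [4, 2]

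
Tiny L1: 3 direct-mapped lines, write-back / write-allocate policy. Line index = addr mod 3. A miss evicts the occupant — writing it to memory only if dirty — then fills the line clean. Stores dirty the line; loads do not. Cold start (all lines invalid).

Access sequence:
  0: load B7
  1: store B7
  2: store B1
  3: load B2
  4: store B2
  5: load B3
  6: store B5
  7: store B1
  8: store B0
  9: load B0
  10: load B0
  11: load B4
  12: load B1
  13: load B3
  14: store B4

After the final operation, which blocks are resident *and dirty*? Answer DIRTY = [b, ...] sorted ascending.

DIRTY = [4, 5]

0: R B7 → L1 miss [-]
1: W B7 → L1 hit [D]
2: W B1 → L1 miss wb→B7 [D]
3: R B2 → L2 miss [-]
4: W B2 → L2 hit [D]
5: R B3 → L0 miss [-]
6: W B5 → L2 miss wb→B2 [D]
7: W B1 → L1 hit [D]
8: W B0 → L0 miss [D]
9: R B0 → L0 hit [D]
10: R B0 → L0 hit [D]
11: R B4 → L1 miss wb→B1 [-]
12: R B1 → L1 miss [-]
13: R B3 → L0 miss wb→B0 [-]
14: W B4 → L1 miss [D]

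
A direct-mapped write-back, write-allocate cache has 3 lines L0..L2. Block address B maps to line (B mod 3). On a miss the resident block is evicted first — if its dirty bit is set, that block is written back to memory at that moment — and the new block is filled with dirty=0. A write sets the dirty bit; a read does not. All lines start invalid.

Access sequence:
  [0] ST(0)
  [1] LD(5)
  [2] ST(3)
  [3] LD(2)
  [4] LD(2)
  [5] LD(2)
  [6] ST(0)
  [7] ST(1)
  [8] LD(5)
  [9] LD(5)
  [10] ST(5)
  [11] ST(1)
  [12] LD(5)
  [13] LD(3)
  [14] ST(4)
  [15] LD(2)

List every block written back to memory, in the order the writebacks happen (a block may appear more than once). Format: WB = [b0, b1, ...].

WB = [0, 3, 0, 1, 5]

0: W B0 -> L0 miss  d=D]
1: R B5 -> L2 miss  d=-]
2: W B3 -> L0 miss wb->B0  d=D]
3: R B2 -> L2 miss  d=-]
4: R B2 -> L2 hit  d=-]
5: R B2 -> L2 hit  d=-]
6: W B0 -> L0 miss wb->B3  d=D]
7: W B1 -> L1 miss  d=D]
8: R B5 -> L2 miss  d=-]
9: R B5 -> L2 hit  d=-]
10: W B5 -> L2 hit  d=D]
11: W B1 -> L1 hit  d=D]
12: R B5 -> L2 hit  d=D]
13: R B3 -> L0 miss wb->B0  d=-]
14: W B4 -> L1 miss wb->B1  d=D]
15: R B2 -> L2 miss wb->B5  d=-]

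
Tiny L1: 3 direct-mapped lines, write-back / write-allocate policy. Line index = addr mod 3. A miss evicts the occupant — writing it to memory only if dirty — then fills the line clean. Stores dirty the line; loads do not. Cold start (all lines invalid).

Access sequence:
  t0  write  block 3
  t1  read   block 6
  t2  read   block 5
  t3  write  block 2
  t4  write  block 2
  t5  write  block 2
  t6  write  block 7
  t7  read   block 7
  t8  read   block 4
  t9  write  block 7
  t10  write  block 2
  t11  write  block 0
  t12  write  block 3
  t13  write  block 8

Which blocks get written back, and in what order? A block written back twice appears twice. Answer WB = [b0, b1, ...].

WB = [3, 7, 0, 2]

  0 | W B3 → L0 miss [D]
  1 | R B6 → L0 miss wb→B3 [-]
  2 | R B5 → L2 miss [-]
  3 | W B2 → L2 miss [D]
  4 | W B2 → L2 hit [D]
  5 | W B2 → L2 hit [D]
  6 | W B7 → L1 miss [D]
  7 | R B7 → L1 hit [D]
  8 | R B4 → L1 miss wb→B7 [-]
  9 | W B7 → L1 miss [D]
  10 | W B2 → L2 hit [D]
  11 | W B0 → L0 miss [D]
  12 | W B3 → L0 miss wb→B0 [D]
  13 | W B8 → L2 miss wb→B2 [D]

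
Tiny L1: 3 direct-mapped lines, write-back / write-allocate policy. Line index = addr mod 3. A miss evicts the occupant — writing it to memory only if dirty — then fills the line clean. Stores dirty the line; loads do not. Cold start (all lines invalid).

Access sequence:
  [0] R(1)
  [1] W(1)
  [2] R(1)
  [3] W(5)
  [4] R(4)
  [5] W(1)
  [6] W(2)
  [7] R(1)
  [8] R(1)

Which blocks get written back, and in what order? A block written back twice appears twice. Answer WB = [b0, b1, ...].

  0 | R B1 → L1 miss [-]
  1 | W B1 → L1 hit [D]
  2 | R B1 → L1 hit [D]
  3 | W B5 → L2 miss [D]
  4 | R B4 → L1 miss wb→B1 [-]
  5 | W B1 → L1 miss [D]
  6 | W B2 → L2 miss wb→B5 [D]
  7 | R B1 → L1 hit [D]
  8 | R B1 → L1 hit [D]

WB = [1, 5]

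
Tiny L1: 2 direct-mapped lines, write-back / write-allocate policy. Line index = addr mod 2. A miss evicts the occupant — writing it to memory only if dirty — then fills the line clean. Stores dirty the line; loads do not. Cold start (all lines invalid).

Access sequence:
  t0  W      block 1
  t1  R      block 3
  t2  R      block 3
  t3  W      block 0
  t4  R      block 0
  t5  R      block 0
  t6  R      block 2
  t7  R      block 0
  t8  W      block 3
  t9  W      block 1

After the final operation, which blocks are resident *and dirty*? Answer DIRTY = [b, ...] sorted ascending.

  0 | W B1 → L1 miss [D]
  1 | R B3 → L1 miss wb→B1 [-]
  2 | R B3 → L1 hit [-]
  3 | W B0 → L0 miss [D]
  4 | R B0 → L0 hit [D]
  5 | R B0 → L0 hit [D]
  6 | R B2 → L0 miss wb→B0 [-]
  7 | R B0 → L0 miss [-]
  8 | W B3 → L1 hit [D]
  9 | W B1 → L1 miss wb→B3 [D]

DIRTY = [1]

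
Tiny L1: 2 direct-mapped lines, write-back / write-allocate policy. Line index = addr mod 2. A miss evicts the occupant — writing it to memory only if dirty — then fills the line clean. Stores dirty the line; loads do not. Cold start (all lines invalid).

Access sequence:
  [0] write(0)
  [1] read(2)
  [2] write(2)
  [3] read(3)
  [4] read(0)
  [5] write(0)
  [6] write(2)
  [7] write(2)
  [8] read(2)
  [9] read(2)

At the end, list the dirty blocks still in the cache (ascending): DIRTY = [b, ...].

DIRTY = [2]

0: W B0 → L0 miss [D]
1: R B2 → L0 miss wb→B0 [-]
2: W B2 → L0 hit [D]
3: R B3 → L1 miss [-]
4: R B0 → L0 miss wb→B2 [-]
5: W B0 → L0 hit [D]
6: W B2 → L0 miss wb→B0 [D]
7: W B2 → L0 hit [D]
8: R B2 → L0 hit [D]
9: R B2 → L0 hit [D]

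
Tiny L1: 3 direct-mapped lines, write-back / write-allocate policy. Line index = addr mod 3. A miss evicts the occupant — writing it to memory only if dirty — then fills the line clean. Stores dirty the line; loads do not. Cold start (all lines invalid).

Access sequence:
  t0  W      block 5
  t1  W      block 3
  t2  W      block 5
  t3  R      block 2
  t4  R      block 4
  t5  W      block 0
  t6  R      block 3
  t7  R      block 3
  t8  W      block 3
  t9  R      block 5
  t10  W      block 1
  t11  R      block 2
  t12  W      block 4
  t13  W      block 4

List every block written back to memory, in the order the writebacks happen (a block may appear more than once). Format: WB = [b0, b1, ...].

0: W B5 → L2 miss [D]
1: W B3 → L0 miss [D]
2: W B5 → L2 hit [D]
3: R B2 → L2 miss wb→B5 [-]
4: R B4 → L1 miss [-]
5: W B0 → L0 miss wb→B3 [D]
6: R B3 → L0 miss wb→B0 [-]
7: R B3 → L0 hit [-]
8: W B3 → L0 hit [D]
9: R B5 → L2 miss [-]
10: W B1 → L1 miss [D]
11: R B2 → L2 miss [-]
12: W B4 → L1 miss wb→B1 [D]
13: W B4 → L1 hit [D]

WB = [5, 3, 0, 1]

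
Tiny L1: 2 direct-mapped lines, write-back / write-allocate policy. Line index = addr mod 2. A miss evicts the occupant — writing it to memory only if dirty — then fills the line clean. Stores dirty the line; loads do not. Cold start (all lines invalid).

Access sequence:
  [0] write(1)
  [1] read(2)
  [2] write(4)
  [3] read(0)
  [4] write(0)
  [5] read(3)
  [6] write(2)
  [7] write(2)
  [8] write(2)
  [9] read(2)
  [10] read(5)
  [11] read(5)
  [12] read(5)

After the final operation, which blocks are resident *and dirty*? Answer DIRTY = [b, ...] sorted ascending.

DIRTY = [2]

  0 | W B1 → L1 miss [D]
  1 | R B2 → L0 miss [-]
  2 | W B4 → L0 miss [D]
  3 | R B0 → L0 miss wb→B4 [-]
  4 | W B0 → L0 hit [D]
  5 | R B3 → L1 miss wb→B1 [-]
  6 | W B2 → L0 miss wb→B0 [D]
  7 | W B2 → L0 hit [D]
  8 | W B2 → L0 hit [D]
  9 | R B2 → L0 hit [D]
  10 | R B5 → L1 miss [-]
  11 | R B5 → L1 hit [-]
  12 | R B5 → L1 hit [-]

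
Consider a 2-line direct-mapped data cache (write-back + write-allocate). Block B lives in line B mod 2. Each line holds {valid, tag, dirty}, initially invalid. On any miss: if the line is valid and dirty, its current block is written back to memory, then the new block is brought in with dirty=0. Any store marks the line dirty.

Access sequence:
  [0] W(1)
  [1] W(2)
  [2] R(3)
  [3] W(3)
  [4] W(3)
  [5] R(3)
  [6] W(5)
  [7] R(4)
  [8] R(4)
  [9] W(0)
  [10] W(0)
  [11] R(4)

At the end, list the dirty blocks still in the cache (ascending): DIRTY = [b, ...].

DIRTY = [5]

0: W B1 → L1 miss [D]
1: W B2 → L0 miss [D]
2: R B3 → L1 miss wb→B1 [-]
3: W B3 → L1 hit [D]
4: W B3 → L1 hit [D]
5: R B3 → L1 hit [D]
6: W B5 → L1 miss wb→B3 [D]
7: R B4 → L0 miss wb→B2 [-]
8: R B4 → L0 hit [-]
9: W B0 → L0 miss [D]
10: W B0 → L0 hit [D]
11: R B4 → L0 miss wb→B0 [-]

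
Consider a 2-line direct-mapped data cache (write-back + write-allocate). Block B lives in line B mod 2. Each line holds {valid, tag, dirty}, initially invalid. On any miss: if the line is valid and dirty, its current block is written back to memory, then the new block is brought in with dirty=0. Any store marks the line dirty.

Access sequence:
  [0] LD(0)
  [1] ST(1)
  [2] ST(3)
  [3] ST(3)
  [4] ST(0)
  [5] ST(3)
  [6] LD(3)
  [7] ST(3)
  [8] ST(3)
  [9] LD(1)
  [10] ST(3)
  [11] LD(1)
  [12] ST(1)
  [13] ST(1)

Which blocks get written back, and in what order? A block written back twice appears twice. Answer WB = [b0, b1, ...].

WB = [1, 3, 3]

  0 | R B0 → L0 miss [-]
  1 | W B1 → L1 miss [D]
  2 | W B3 → L1 miss wb→B1 [D]
  3 | W B3 → L1 hit [D]
  4 | W B0 → L0 hit [D]
  5 | W B3 → L1 hit [D]
  6 | R B3 → L1 hit [D]
  7 | W B3 → L1 hit [D]
  8 | W B3 → L1 hit [D]
  9 | R B1 → L1 miss wb→B3 [-]
  10 | W B3 → L1 miss [D]
  11 | R B1 → L1 miss wb→B3 [-]
  12 | W B1 → L1 hit [D]
  13 | W B1 → L1 hit [D]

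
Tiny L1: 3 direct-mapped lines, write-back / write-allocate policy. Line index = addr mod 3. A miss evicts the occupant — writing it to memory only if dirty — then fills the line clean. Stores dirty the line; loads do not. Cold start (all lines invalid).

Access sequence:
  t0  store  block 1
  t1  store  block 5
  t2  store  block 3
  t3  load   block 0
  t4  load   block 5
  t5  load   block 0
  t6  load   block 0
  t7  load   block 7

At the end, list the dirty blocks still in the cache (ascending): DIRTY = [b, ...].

0: W B1 -> L1 miss  d=D]
1: W B5 -> L2 miss  d=D]
2: W B3 -> L0 miss  d=D]
3: R B0 -> L0 miss wb->B3  d=-]
4: R B5 -> L2 hit  d=D]
5: R B0 -> L0 hit  d=-]
6: R B0 -> L0 hit  d=-]
7: R B7 -> L1 miss wb->B1  d=-]

DIRTY = [5]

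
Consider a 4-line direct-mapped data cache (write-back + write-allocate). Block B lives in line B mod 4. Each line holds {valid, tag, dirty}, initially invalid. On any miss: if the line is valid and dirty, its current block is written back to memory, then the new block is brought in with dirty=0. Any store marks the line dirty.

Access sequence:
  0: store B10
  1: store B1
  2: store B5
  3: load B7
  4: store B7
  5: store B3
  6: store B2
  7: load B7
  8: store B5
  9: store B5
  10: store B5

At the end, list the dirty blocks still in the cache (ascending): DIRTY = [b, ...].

DIRTY = [2, 5]

  0 | W B10 → L2 miss [D]
  1 | W B1 → L1 miss [D]
  2 | W B5 → L1 miss wb→B1 [D]
  3 | R B7 → L3 miss [-]
  4 | W B7 → L3 hit [D]
  5 | W B3 → L3 miss wb→B7 [D]
  6 | W B2 → L2 miss wb→B10 [D]
  7 | R B7 → L3 miss wb→B3 [-]
  8 | W B5 → L1 hit [D]
  9 | W B5 → L1 hit [D]
  10 | W B5 → L1 hit [D]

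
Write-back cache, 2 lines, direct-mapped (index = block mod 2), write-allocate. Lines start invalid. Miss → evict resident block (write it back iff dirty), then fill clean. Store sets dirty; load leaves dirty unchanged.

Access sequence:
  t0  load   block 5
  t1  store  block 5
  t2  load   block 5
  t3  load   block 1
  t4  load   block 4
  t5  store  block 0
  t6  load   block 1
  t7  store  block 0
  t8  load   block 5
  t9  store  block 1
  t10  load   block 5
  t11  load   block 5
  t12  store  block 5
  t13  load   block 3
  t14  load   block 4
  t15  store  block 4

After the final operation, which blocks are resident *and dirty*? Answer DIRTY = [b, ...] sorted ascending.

DIRTY = [4]

  0 | R B5 → L1 miss [-]
  1 | W B5 → L1 hit [D]
  2 | R B5 → L1 hit [D]
  3 | R B1 → L1 miss wb→B5 [-]
  4 | R B4 → L0 miss [-]
  5 | W B0 → L0 miss [D]
  6 | R B1 → L1 hit [-]
  7 | W B0 → L0 hit [D]
  8 | R B5 → L1 miss [-]
  9 | W B1 → L1 miss [D]
  10 | R B5 → L1 miss wb→B1 [-]
  11 | R B5 → L1 hit [-]
  12 | W B5 → L1 hit [D]
  13 | R B3 → L1 miss wb→B5 [-]
  14 | R B4 → L0 miss wb→B0 [-]
  15 | W B4 → L0 hit [D]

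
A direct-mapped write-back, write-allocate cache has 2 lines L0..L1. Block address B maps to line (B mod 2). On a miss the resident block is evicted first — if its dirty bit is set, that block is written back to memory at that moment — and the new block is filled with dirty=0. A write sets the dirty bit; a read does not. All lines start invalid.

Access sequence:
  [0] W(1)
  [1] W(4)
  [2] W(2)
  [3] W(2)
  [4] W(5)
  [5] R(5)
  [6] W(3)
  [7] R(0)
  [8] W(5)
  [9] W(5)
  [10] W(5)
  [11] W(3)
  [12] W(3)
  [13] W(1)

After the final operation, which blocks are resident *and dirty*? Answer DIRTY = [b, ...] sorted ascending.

DIRTY = [1]

  0 | W B1 → L1 miss [D]
  1 | W B4 → L0 miss [D]
  2 | W B2 → L0 miss wb→B4 [D]
  3 | W B2 → L0 hit [D]
  4 | W B5 → L1 miss wb→B1 [D]
  5 | R B5 → L1 hit [D]
  6 | W B3 → L1 miss wb→B5 [D]
  7 | R B0 → L0 miss wb→B2 [-]
  8 | W B5 → L1 miss wb→B3 [D]
  9 | W B5 → L1 hit [D]
  10 | W B5 → L1 hit [D]
  11 | W B3 → L1 miss wb→B5 [D]
  12 | W B3 → L1 hit [D]
  13 | W B1 → L1 miss wb→B3 [D]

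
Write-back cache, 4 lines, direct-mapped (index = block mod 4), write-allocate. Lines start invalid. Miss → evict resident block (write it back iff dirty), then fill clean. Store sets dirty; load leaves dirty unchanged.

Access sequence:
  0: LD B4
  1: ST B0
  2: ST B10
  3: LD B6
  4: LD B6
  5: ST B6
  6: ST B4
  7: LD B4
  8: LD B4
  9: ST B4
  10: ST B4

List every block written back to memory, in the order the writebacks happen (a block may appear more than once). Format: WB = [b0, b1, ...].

WB = [10, 0]

0: R B4 → L0 miss [-]
1: W B0 → L0 miss [D]
2: W B10 → L2 miss [D]
3: R B6 → L2 miss wb→B10 [-]
4: R B6 → L2 hit [-]
5: W B6 → L2 hit [D]
6: W B4 → L0 miss wb→B0 [D]
7: R B4 → L0 hit [D]
8: R B4 → L0 hit [D]
9: W B4 → L0 hit [D]
10: W B4 → L0 hit [D]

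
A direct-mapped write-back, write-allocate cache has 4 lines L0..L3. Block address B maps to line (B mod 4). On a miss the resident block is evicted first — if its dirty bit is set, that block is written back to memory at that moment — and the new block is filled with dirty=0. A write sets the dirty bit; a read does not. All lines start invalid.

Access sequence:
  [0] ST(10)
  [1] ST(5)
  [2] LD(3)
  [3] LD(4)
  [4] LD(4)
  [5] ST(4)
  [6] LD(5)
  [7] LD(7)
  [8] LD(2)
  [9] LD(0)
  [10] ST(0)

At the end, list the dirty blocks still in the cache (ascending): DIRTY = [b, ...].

DIRTY = [0, 5]

0: W B10 → L2 miss [D]
1: W B5 → L1 miss [D]
2: R B3 → L3 miss [-]
3: R B4 → L0 miss [-]
4: R B4 → L0 hit [-]
5: W B4 → L0 hit [D]
6: R B5 → L1 hit [D]
7: R B7 → L3 miss [-]
8: R B2 → L2 miss wb→B10 [-]
9: R B0 → L0 miss wb→B4 [-]
10: W B0 → L0 hit [D]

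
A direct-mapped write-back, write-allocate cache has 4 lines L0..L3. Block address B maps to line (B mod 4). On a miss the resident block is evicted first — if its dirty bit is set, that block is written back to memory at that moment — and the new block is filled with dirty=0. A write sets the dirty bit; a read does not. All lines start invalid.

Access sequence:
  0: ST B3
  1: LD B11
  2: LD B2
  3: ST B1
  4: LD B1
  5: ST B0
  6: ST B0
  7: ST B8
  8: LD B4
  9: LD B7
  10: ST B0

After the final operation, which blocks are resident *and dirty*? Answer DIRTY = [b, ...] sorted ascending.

DIRTY = [0, 1]

  0 | W B3 → L3 miss [D]
  1 | R B11 → L3 miss wb→B3 [-]
  2 | R B2 → L2 miss [-]
  3 | W B1 → L1 miss [D]
  4 | R B1 → L1 hit [D]
  5 | W B0 → L0 miss [D]
  6 | W B0 → L0 hit [D]
  7 | W B8 → L0 miss wb→B0 [D]
  8 | R B4 → L0 miss wb→B8 [-]
  9 | R B7 → L3 miss [-]
  10 | W B0 → L0 miss [D]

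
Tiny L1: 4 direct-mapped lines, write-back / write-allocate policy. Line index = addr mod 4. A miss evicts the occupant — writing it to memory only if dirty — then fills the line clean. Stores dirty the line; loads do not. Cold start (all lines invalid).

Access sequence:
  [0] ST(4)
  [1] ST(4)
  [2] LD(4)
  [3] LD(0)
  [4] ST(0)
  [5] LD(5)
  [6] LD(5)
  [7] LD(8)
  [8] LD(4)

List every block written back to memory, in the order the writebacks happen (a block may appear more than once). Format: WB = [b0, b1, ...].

WB = [4, 0]

0: W B4 → L0 miss [D]
1: W B4 → L0 hit [D]
2: R B4 → L0 hit [D]
3: R B0 → L0 miss wb→B4 [-]
4: W B0 → L0 hit [D]
5: R B5 → L1 miss [-]
6: R B5 → L1 hit [-]
7: R B8 → L0 miss wb→B0 [-]
8: R B4 → L0 miss [-]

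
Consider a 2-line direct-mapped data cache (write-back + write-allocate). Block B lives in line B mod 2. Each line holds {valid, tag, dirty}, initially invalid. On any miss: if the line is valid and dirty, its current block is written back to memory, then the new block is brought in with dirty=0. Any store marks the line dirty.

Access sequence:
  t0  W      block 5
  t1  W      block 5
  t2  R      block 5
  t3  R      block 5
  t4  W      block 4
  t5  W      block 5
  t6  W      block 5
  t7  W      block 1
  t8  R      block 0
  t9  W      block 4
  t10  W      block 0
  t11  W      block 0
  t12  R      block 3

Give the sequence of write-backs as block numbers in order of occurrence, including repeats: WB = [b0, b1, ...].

WB = [5, 4, 4, 1]

  0 | W B5 → L1 miss [D]
  1 | W B5 → L1 hit [D]
  2 | R B5 → L1 hit [D]
  3 | R B5 → L1 hit [D]
  4 | W B4 → L0 miss [D]
  5 | W B5 → L1 hit [D]
  6 | W B5 → L1 hit [D]
  7 | W B1 → L1 miss wb→B5 [D]
  8 | R B0 → L0 miss wb→B4 [-]
  9 | W B4 → L0 miss [D]
  10 | W B0 → L0 miss wb→B4 [D]
  11 | W B0 → L0 hit [D]
  12 | R B3 → L1 miss wb→B1 [-]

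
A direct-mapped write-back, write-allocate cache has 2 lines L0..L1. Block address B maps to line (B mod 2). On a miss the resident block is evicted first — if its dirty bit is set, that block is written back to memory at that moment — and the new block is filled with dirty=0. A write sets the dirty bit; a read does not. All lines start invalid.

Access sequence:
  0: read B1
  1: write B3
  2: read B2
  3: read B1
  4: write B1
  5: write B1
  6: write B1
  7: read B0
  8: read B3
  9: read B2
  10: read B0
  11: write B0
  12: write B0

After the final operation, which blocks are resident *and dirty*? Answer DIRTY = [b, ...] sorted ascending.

DIRTY = [0]

0: R B1 → L1 miss [-]
1: W B3 → L1 miss [D]
2: R B2 → L0 miss [-]
3: R B1 → L1 miss wb→B3 [-]
4: W B1 → L1 hit [D]
5: W B1 → L1 hit [D]
6: W B1 → L1 hit [D]
7: R B0 → L0 miss [-]
8: R B3 → L1 miss wb→B1 [-]
9: R B2 → L0 miss [-]
10: R B0 → L0 miss [-]
11: W B0 → L0 hit [D]
12: W B0 → L0 hit [D]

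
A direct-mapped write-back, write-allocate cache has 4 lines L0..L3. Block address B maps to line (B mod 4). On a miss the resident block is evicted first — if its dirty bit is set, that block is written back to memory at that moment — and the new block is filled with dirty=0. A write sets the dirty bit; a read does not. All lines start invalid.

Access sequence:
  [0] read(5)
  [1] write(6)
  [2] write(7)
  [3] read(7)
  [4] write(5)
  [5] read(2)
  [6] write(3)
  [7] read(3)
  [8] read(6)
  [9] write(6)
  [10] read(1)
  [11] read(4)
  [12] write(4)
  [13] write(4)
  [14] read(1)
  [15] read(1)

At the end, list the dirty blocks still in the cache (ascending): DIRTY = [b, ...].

0: R B5 -> L1 miss  d=-]
1: W B6 -> L2 miss  d=D]
2: W B7 -> L3 miss  d=D]
3: R B7 -> L3 hit  d=D]
4: W B5 -> L1 hit  d=D]
5: R B2 -> L2 miss wb->B6  d=-]
6: W B3 -> L3 miss wb->B7  d=D]
7: R B3 -> L3 hit  d=D]
8: R B6 -> L2 miss  d=-]
9: W B6 -> L2 hit  d=D]
10: R B1 -> L1 miss wb->B5  d=-]
11: R B4 -> L0 miss  d=-]
12: W B4 -> L0 hit  d=D]
13: W B4 -> L0 hit  d=D]
14: R B1 -> L1 hit  d=-]
15: R B1 -> L1 hit  d=-]

DIRTY = [3, 4, 6]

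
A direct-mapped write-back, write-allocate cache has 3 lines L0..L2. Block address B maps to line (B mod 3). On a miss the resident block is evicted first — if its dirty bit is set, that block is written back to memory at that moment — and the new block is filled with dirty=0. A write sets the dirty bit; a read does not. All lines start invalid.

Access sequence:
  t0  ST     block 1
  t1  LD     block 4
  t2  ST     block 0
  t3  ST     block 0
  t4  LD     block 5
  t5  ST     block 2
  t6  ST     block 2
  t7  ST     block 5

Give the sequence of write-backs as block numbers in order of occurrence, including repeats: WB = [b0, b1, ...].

WB = [1, 2]

0: W B1 → L1 miss [D]
1: R B4 → L1 miss wb→B1 [-]
2: W B0 → L0 miss [D]
3: W B0 → L0 hit [D]
4: R B5 → L2 miss [-]
5: W B2 → L2 miss [D]
6: W B2 → L2 hit [D]
7: W B5 → L2 miss wb→B2 [D]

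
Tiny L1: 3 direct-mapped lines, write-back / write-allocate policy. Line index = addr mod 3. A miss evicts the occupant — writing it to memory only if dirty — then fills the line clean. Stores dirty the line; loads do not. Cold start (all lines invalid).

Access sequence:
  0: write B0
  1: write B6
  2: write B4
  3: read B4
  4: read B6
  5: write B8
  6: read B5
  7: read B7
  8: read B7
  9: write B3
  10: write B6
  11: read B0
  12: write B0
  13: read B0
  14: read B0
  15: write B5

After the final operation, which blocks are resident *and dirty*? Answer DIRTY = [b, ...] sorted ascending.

  0 | W B0 → L0 miss [D]
  1 | W B6 → L0 miss wb→B0 [D]
  2 | W B4 → L1 miss [D]
  3 | R B4 → L1 hit [D]
  4 | R B6 → L0 hit [D]
  5 | W B8 → L2 miss [D]
  6 | R B5 → L2 miss wb→B8 [-]
  7 | R B7 → L1 miss wb→B4 [-]
  8 | R B7 → L1 hit [-]
  9 | W B3 → L0 miss wb→B6 [D]
  10 | W B6 → L0 miss wb→B3 [D]
  11 | R B0 → L0 miss wb→B6 [-]
  12 | W B0 → L0 hit [D]
  13 | R B0 → L0 hit [D]
  14 | R B0 → L0 hit [D]
  15 | W B5 → L2 hit [D]

DIRTY = [0, 5]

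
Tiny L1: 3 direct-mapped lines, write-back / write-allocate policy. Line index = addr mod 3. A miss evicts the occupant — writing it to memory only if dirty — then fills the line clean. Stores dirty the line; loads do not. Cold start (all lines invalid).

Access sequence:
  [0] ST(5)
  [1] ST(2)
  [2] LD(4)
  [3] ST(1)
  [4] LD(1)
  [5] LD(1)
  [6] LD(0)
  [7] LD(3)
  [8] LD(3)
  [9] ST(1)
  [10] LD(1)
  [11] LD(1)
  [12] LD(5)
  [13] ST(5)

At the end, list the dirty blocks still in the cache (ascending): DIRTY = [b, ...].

DIRTY = [1, 5]

0: W B5 → L2 miss [D]
1: W B2 → L2 miss wb→B5 [D]
2: R B4 → L1 miss [-]
3: W B1 → L1 miss [D]
4: R B1 → L1 hit [D]
5: R B1 → L1 hit [D]
6: R B0 → L0 miss [-]
7: R B3 → L0 miss [-]
8: R B3 → L0 hit [-]
9: W B1 → L1 hit [D]
10: R B1 → L1 hit [D]
11: R B1 → L1 hit [D]
12: R B5 → L2 miss wb→B2 [-]
13: W B5 → L2 hit [D]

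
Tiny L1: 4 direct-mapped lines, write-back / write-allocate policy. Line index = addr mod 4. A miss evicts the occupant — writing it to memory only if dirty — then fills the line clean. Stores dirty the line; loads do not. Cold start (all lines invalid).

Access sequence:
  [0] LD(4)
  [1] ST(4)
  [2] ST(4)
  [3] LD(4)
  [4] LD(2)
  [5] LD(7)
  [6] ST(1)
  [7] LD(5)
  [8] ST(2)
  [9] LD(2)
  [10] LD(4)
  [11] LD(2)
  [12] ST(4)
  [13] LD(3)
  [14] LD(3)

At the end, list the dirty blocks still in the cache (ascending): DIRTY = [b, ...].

DIRTY = [2, 4]

0: R B4 → L0 miss [-]
1: W B4 → L0 hit [D]
2: W B4 → L0 hit [D]
3: R B4 → L0 hit [D]
4: R B2 → L2 miss [-]
5: R B7 → L3 miss [-]
6: W B1 → L1 miss [D]
7: R B5 → L1 miss wb→B1 [-]
8: W B2 → L2 hit [D]
9: R B2 → L2 hit [D]
10: R B4 → L0 hit [D]
11: R B2 → L2 hit [D]
12: W B4 → L0 hit [D]
13: R B3 → L3 miss [-]
14: R B3 → L3 hit [-]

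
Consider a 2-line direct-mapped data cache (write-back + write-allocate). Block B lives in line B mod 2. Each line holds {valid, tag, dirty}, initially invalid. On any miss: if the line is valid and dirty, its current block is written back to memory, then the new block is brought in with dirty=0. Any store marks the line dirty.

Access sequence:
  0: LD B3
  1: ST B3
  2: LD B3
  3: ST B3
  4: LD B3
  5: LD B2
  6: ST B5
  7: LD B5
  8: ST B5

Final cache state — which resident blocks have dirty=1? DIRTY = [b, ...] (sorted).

DIRTY = [5]

0: R B3 → L1 miss [-]
1: W B3 → L1 hit [D]
2: R B3 → L1 hit [D]
3: W B3 → L1 hit [D]
4: R B3 → L1 hit [D]
5: R B2 → L0 miss [-]
6: W B5 → L1 miss wb→B3 [D]
7: R B5 → L1 hit [D]
8: W B5 → L1 hit [D]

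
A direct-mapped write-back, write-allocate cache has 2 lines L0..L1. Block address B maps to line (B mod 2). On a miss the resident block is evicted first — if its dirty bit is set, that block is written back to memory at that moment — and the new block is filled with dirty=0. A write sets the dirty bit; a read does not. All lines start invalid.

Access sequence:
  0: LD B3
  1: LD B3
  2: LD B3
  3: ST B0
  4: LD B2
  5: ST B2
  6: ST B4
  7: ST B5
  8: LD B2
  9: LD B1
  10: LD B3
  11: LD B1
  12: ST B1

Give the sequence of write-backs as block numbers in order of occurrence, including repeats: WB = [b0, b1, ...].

0: R B3 → L1 miss [-]
1: R B3 → L1 hit [-]
2: R B3 → L1 hit [-]
3: W B0 → L0 miss [D]
4: R B2 → L0 miss wb→B0 [-]
5: W B2 → L0 hit [D]
6: W B4 → L0 miss wb→B2 [D]
7: W B5 → L1 miss [D]
8: R B2 → L0 miss wb→B4 [-]
9: R B1 → L1 miss wb→B5 [-]
10: R B3 → L1 miss [-]
11: R B1 → L1 miss [-]
12: W B1 → L1 hit [D]

WB = [0, 2, 4, 5]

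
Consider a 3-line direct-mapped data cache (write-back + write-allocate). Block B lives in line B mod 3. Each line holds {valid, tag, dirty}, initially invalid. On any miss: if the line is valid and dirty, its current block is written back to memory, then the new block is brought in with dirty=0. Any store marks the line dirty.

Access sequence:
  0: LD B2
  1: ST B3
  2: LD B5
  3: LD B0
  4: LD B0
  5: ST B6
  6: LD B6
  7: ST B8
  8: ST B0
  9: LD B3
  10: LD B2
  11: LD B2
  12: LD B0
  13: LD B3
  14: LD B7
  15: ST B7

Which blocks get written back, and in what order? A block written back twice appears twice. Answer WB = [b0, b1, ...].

WB = [3, 6, 0, 8]

0: R B2 → L2 miss [-]
1: W B3 → L0 miss [D]
2: R B5 → L2 miss [-]
3: R B0 → L0 miss wb→B3 [-]
4: R B0 → L0 hit [-]
5: W B6 → L0 miss [D]
6: R B6 → L0 hit [D]
7: W B8 → L2 miss [D]
8: W B0 → L0 miss wb→B6 [D]
9: R B3 → L0 miss wb→B0 [-]
10: R B2 → L2 miss wb→B8 [-]
11: R B2 → L2 hit [-]
12: R B0 → L0 miss [-]
13: R B3 → L0 miss [-]
14: R B7 → L1 miss [-]
15: W B7 → L1 hit [D]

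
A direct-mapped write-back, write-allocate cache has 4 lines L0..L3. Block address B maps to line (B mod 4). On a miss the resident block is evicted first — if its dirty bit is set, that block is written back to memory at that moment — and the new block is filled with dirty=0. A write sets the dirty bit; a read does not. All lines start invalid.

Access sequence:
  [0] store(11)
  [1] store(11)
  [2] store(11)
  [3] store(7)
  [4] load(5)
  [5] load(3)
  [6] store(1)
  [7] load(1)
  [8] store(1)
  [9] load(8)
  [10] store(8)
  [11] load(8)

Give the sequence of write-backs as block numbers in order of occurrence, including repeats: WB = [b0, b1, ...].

WB = [11, 7]

0: W B11 -> L3 miss  d=D]
1: W B11 -> L3 hit  d=D]
2: W B11 -> L3 hit  d=D]
3: W B7 -> L3 miss wb->B11  d=D]
4: R B5 -> L1 miss  d=-]
5: R B3 -> L3 miss wb->B7  d=-]
6: W B1 -> L1 miss  d=D]
7: R B1 -> L1 hit  d=D]
8: W B1 -> L1 hit  d=D]
9: R B8 -> L0 miss  d=-]
10: W B8 -> L0 hit  d=D]
11: R B8 -> L0 hit  d=D]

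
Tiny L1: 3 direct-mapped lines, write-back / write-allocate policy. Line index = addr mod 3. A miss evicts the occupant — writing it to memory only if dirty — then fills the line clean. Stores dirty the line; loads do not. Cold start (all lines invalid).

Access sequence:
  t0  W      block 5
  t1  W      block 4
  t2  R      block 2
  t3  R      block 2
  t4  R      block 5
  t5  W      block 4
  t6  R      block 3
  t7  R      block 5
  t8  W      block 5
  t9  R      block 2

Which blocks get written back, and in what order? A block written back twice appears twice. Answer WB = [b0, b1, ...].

WB = [5, 5]

  0 | W B5 → L2 miss [D]
  1 | W B4 → L1 miss [D]
  2 | R B2 → L2 miss wb→B5 [-]
  3 | R B2 → L2 hit [-]
  4 | R B5 → L2 miss [-]
  5 | W B4 → L1 hit [D]
  6 | R B3 → L0 miss [-]
  7 | R B5 → L2 hit [-]
  8 | W B5 → L2 hit [D]
  9 | R B2 → L2 miss wb→B5 [-]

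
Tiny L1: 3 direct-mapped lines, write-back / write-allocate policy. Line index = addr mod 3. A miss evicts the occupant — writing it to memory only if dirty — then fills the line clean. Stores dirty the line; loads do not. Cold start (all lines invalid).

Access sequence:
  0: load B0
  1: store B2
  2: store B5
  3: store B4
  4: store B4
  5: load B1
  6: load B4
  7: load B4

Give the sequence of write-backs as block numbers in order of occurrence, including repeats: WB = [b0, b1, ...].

  0 | R B0 → L0 miss [-]
  1 | W B2 → L2 miss [D]
  2 | W B5 → L2 miss wb→B2 [D]
  3 | W B4 → L1 miss [D]
  4 | W B4 → L1 hit [D]
  5 | R B1 → L1 miss wb→B4 [-]
  6 | R B4 → L1 miss [-]
  7 | R B4 → L1 hit [-]

WB = [2, 4]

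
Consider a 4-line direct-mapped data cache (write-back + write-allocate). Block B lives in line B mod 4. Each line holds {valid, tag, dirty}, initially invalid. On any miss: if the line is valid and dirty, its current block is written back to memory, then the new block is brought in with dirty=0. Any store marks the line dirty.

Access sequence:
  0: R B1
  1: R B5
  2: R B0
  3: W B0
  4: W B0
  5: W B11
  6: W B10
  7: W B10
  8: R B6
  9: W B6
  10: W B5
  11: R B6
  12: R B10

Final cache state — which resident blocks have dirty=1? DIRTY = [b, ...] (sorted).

0: R B1 -> L1 miss  d=-]
1: R B5 -> L1 miss  d=-]
2: R B0 -> L0 miss  d=-]
3: W B0 -> L0 hit  d=D]
4: W B0 -> L0 hit  d=D]
5: W B11 -> L3 miss  d=D]
6: W B10 -> L2 miss  d=D]
7: W B10 -> L2 hit  d=D]
8: R B6 -> L2 miss wb->B10  d=-]
9: W B6 -> L2 hit  d=D]
10: W B5 -> L1 hit  d=D]
11: R B6 -> L2 hit  d=D]
12: R B10 -> L2 miss wb->B6  d=-]

DIRTY = [0, 5, 11]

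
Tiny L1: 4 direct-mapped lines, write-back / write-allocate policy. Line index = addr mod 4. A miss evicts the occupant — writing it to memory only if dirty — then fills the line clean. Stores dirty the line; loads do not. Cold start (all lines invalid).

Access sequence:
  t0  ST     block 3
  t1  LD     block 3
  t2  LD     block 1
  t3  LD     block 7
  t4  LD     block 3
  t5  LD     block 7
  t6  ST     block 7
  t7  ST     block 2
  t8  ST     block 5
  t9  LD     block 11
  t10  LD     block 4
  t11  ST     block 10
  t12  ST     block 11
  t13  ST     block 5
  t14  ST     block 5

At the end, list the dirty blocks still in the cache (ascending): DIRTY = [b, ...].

  0 | W B3 → L3 miss [D]
  1 | R B3 → L3 hit [D]
  2 | R B1 → L1 miss [-]
  3 | R B7 → L3 miss wb→B3 [-]
  4 | R B3 → L3 miss [-]
  5 | R B7 → L3 miss [-]
  6 | W B7 → L3 hit [D]
  7 | W B2 → L2 miss [D]
  8 | W B5 → L1 miss [D]
  9 | R B11 → L3 miss wb→B7 [-]
  10 | R B4 → L0 miss [-]
  11 | W B10 → L2 miss wb→B2 [D]
  12 | W B11 → L3 hit [D]
  13 | W B5 → L1 hit [D]
  14 | W B5 → L1 hit [D]

DIRTY = [5, 10, 11]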